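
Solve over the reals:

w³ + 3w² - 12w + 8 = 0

w = -5.4641 or w = 1 or w = 1.4641

Possible rational roots are divisors of 8. Testing w = 1 gives 0, so (w - 1) is a factor.
Divide: w³ + 3w² - 12w + 8 = (w - 1)(w² + 4w - 8).
Apply the quadratic formula to w² + 4w - 8 = 0: w = (-4 ± √48)/2, i.e. w ≈ 1.4641 or w ≈ -5.4641.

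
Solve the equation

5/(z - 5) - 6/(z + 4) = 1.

Multiply both sides by (z - 5)(z + 4):
5(z + 4) - 6(z - 5) = (z - 5)(z + 4).
Expand and collect terms: z^2 - 70 = 0.
By the quadratic formula, z = (0 +/- sqrt(280)) / 2, so z ~= 8.3666 or z ~= -8.3666.
Neither value makes a denominator zero (z != 5, z != -4), so both are valid.

z = -8.3666 or z = 8.3666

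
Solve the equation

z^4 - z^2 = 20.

z = -2.2361 or z = 2.2361

Let u = z^2. The equation becomes u^2 - u - 20 = 0.
Factor: (u - 5)(u + 4) = 0, so u = 5 or u = -4.
z^2 = 5 gives z = +/-sqrt(5) ~= +/-2.2361.
z^2 = -4 < 0 has no real solution.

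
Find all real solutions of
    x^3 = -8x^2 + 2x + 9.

x = -8.1098 or x = -1 or x = 1.1098

Rearrange: x^3 + 8x^2 - 2x - 9 = 0.
Possible rational roots are divisors of -9. Testing x = -1 gives 0, so (x + 1) is a factor.
Divide: x^3 + 8x^2 - 2x - 9 = (x + 1)(x^2 + 7x - 9).
Apply the quadratic formula to x^2 + 7x - 9 = 0: x = (-7 +/- sqrt(85))/2, i.e. x ~= 1.1098 or x ~= -8.1098.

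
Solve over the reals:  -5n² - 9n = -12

n = -2.6916 or n = 0.8916

Rearrange to standard form: -5n² - 9n + 12 = 0.
Discriminant: (-9)² − 4·(-5)·12 = 321.
Quadratic formula: n = (9 ± √321) / (-10).
So n = -√(321)/10 - 9/10 ≈ -2.6916 or n = -9/10 + √(321)/10 ≈ 0.8916.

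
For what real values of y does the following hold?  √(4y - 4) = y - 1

Square both sides: 4y - 4 = (y - 1)².
Expand and rearrange: y² - 6y + 5 = 0.
Solving gives y = 5 or y = 1.
Check each candidate in the original equation:
  y = 5: √(16) = 4, while y - 1 = 4 — valid.
  y = 1: √(0) = 0, while y - 1 = 0 — valid.

y = 1 or y = 5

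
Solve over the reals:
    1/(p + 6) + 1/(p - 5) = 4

p = -5.7557 or p = 5.2557

Multiply both sides by (p + 6)(p - 5):
(p - 5) + (p + 6) = 4(p + 6)(p - 5).
Expand and collect terms: 4p² + 2p - 121 = 0.
By the quadratic formula, p = (-2 ± √1940) / 8, so p ≈ 5.2557 or p ≈ -5.7557.
Neither value makes a denominator zero (p ≠ -6, p ≠ 5), so both are valid.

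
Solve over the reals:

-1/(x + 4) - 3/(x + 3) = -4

x = -3.866 or x = -2.134

Multiply both sides by (x + 4)(x + 3):
-(x + 3) - 3(x + 4) = -4(x + 4)(x + 3).
Expand and collect terms: -4x² - 24x - 33 = 0.
By the quadratic formula, x = (24 ± √48) / -8, so x ≈ -3.866 or x ≈ -2.134.
Neither value makes a denominator zero (x ≠ -4, x ≠ -3), so both are valid.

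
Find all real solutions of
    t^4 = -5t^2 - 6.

Let u = t^2. The equation becomes u^2 + 5u + 6 = 0.
Factor: (u + 3)(u + 2) = 0, so u = -3 or u = -2.
t^2 = -3 < 0 has no real solution.
t^2 = -2 < 0 has no real solution.

No real solutions.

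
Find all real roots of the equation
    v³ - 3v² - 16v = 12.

Rearrange: v³ - 3v² - 16v - 12 = 0.
Possible rational roots are divisors of -12. Testing v = -2 gives 0, so (v + 2) is a factor.
Divide: v³ - 3v² - 16v - 12 = (v + 2)(v² - 5v - 6).
Factor the quadratic: v = 6 or v = -1.

v = -2 or v = -1 or v = 6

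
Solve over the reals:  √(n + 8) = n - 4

n = 8

Square both sides: n + 8 = (n - 4)².
Expand and rearrange: n² - 9n + 8 = 0.
Solving gives n = 8 or n = 1.
Check each candidate in the original equation:
  n = 8: √(16) = 4, while n - 4 = 4 — valid.
  n = 1: √(9) = 3, while n - 4 = -3 — extraneous.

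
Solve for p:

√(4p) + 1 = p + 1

p = 0 or p = 4

Isolate the radical: √(4p) = p.
Square both sides: 4p = (p)².
Expand and rearrange: p² - 4p = 0.
Solving gives p = 4 or p = 0.
Check each candidate in the original equation:
  p = 4: √(16) = 4, while p = 4 — valid.
  p = 0: √(0) = 0, while p = 0 — valid.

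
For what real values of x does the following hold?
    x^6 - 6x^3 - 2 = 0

Let u = x^3. The equation becomes u^2 - 6u - 2 = 0.
By the quadratic formula, u = 3 + sqrt(11) or u = 3 - sqrt(11).
x^3 = 3 + sqrt(11) gives x = (3 + sqrt(11))^(1/3) ~= 1.8485.
x^3 = 3 - sqrt(11) gives x = -(-3 + sqrt(11))^(1/3) ~= -0.6816.

x = -0.6816 or x = 1.8485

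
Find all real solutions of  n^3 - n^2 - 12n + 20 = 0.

Possible rational roots are divisors of 20. Testing n = 2 gives 0, so (n - 2) is a factor.
Divide: n^3 - n^2 - 12n + 20 = (n - 2)(n^2 + n - 10).
Apply the quadratic formula to n^2 + n - 10 = 0: n = (-1 +/- sqrt(41))/2, i.e. n ~= 2.7016 or n ~= -3.7016.

n = -3.7016 or n = 2 or n = 2.7016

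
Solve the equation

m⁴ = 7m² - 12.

Let u = m². The equation becomes u² - 7u + 12 = 0.
Factor: (u - 4)(u - 3) = 0, so u = 4 or u = 3.
m² = 4 gives m = ±2.
m² = 3 gives m = ±√(3) ≈ ±1.7321.

m = -2 or m = -1.7321 or m = 1.7321 or m = 2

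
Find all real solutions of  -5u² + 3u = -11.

u = -1.2133 or u = 1.8133

Rearrange to standard form: -5u² + 3u + 11 = 0.
Discriminant: (3)² − 4·(-5)·11 = 229.
Quadratic formula: u = (-3 ± √229) / (-10).
So u = 3/10 - √(229)/10 ≈ -1.2133 or u = 3/10 + √(229)/10 ≈ 1.8133.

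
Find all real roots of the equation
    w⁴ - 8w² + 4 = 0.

Let u = w². The equation becomes u² - 8u + 4 = 0.
By the quadratic formula, u = 2·√(3) + 4 or u = 4 - 2·√(3).
w² = 2·√(3) + 4 gives w = ±(1 + √(3)) ≈ ±2.7321.
w² = 4 - 2·√(3) gives w = ±(-1 + √(3)) ≈ ±0.7321.

w = -2.7321 or w = -0.7321 or w = 0.7321 or w = 2.7321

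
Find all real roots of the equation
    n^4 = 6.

n = -1.5651 or n = 1.5651

Let u = n^2. The equation becomes u^2 - 6 = 0.
By the quadratic formula, u = sqrt(6) or u = -sqrt(6).
n^2 = sqrt(6) gives n = +/-6**(1/4) ~= +/-1.5651.
n^2 = -sqrt(6) < 0 has no real solution.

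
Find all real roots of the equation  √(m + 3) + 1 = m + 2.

Isolate the radical: √(m + 3) = m + 1.
Square both sides: m + 3 = (m + 1)².
Expand and rearrange: m² + m - 2 = 0.
Solving gives m = 1 or m = -2.
Check each candidate in the original equation:
  m = 1: √(4) = 2, while m + 1 = 2 — valid.
  m = -2: √(1) = 1, while m + 1 = -1 — extraneous.

m = 1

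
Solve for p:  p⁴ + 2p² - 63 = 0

p = -2.6458 or p = 2.6458

Let u = p². The equation becomes u² + 2u - 63 = 0.
Factor: (u + 9)(u - 7) = 0, so u = -9 or u = 7.
p² = -9 < 0 has no real solution.
p² = 7 gives p = ±√(7) ≈ ±2.6458.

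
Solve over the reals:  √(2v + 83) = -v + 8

Square both sides: 2v + 83 = (-v + 8)².
Expand and rearrange: v² - 18v - 19 = 0.
Solving gives v = 19 or v = -1.
Check each candidate in the original equation:
  v = 19: √(121) = 11, while -v + 8 = -11 — extraneous.
  v = -1: √(81) = 9, while -v + 8 = 9 — valid.

v = -1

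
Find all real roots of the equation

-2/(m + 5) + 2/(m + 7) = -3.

m = -7.5275 or m = -4.4725

Multiply both sides by (m + 5)(m + 7):
-2(m + 7) + 2(m + 5) = -3(m + 5)(m + 7).
Expand and collect terms: -3m^2 - 36m - 101 = 0.
By the quadratic formula, m = (36 +/- sqrt(84)) / -6, so m ~= -7.5275 or m ~= -4.4725.
Neither value makes a denominator zero (m != -5, m != -7), so both are valid.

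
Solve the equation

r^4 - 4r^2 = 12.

r = -2.4495 or r = 2.4495

Let u = r^2. The equation becomes u^2 - 4u - 12 = 0.
Factor: (u + 2)(u - 6) = 0, so u = -2 or u = 6.
r^2 = -2 < 0 has no real solution.
r^2 = 6 gives r = +/-sqrt(6) ~= +/-2.4495.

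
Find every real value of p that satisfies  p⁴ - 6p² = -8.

Let u = p². The equation becomes u² - 6u + 8 = 0.
Factor: (u - 4)(u - 2) = 0, so u = 4 or u = 2.
p² = 4 gives p = ±2.
p² = 2 gives p = ±√(2) ≈ ±1.4142.

p = -2 or p = -1.4142 or p = 1.4142 or p = 2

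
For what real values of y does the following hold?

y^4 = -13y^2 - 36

Let u = y^2. The equation becomes u^2 + 13u + 36 = 0.
Factor: (u + 4)(u + 9) = 0, so u = -4 or u = -9.
y^2 = -4 < 0 has no real solution.
y^2 = -9 < 0 has no real solution.

No real solutions.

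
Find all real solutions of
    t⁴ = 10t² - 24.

t = -2.4495 or t = -2 or t = 2 or t = 2.4495

Let u = t². The equation becomes u² - 10u + 24 = 0.
Factor: (u - 6)(u - 4) = 0, so u = 6 or u = 4.
t² = 6 gives t = ±√(6) ≈ ±2.4495.
t² = 4 gives t = ±2.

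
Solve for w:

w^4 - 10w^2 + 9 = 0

w = -3 or w = -1 or w = 1 or w = 3

Let u = w^2. The equation becomes u^2 - 10u + 9 = 0.
Factor: (u - 1)(u - 9) = 0, so u = 1 or u = 9.
w^2 = 1 gives w = +/-1.
w^2 = 9 gives w = +/-3.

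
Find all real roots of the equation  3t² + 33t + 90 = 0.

Factor: 3(t + 6)(t + 5) = 0.
So t = -6 or t = -5.

t = -6 or t = -5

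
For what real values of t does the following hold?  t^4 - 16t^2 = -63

Let u = t^2. The equation becomes u^2 - 16u + 63 = 0.
Factor: (u - 7)(u - 9) = 0, so u = 7 or u = 9.
t^2 = 7 gives t = +/-sqrt(7) ~= +/-2.6458.
t^2 = 9 gives t = +/-3.

t = -3 or t = -2.6458 or t = 2.6458 or t = 3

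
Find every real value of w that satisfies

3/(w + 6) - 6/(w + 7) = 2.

Multiply both sides by (w + 6)(w + 7):
3(w + 7) - 6(w + 6) = 2(w + 6)(w + 7).
Expand and collect terms: 2w^2 + 29w + 99 = 0.
Factor or apply the quadratic formula: w = -5.5 or w = -9.
Neither value makes a denominator zero (w != -6, w != -7), so both are valid.

w = -9 or w = -5.5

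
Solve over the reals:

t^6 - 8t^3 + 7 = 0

t = 1 or t = 1.9129

Let u = t^3. The equation becomes u^2 - 8u + 7 = 0.
Factor: (u - 7)(u - 1) = 0, so u = 7 or u = 1.
t^3 = 7 gives t = (7)^(1/3) ~= 1.9129.
t^3 = 1 gives t = 1.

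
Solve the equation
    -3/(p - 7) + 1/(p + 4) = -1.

Multiply both sides by (p - 7)(p + 4):
-3(p + 4) + (p - 7) = -(p - 7)(p + 4).
Expand and collect terms: -p² + 5p + 47 = 0.
By the quadratic formula, p = (-5 ± √213) / -2, so p ≈ -4.7973 or p ≈ 9.7973.
Neither value makes a denominator zero (p ≠ 7, p ≠ -4), so both are valid.

p = -4.7973 or p = 9.7973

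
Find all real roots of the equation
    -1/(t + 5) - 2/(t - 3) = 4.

t = -5.2661 or t = 2.5161

Multiply both sides by (t + 5)(t - 3):
-(t - 3) - 2(t + 5) = 4(t + 5)(t - 3).
Expand and collect terms: 4t² + 11t - 53 = 0.
By the quadratic formula, t = (-11 ± √969) / 8, so t ≈ 2.5161 or t ≈ -5.2661.
Neither value makes a denominator zero (t ≠ -5, t ≠ 3), so both are valid.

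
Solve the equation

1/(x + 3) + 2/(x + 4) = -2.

x = -5.2808 or x = -3.2192

Multiply both sides by (x + 3)(x + 4):
(x + 4) + 2(x + 3) = -2(x + 3)(x + 4).
Expand and collect terms: -2x² - 17x - 34 = 0.
By the quadratic formula, x = (17 ± √17) / -4, so x ≈ -5.2808 or x ≈ -3.2192.
Neither value makes a denominator zero (x ≠ -3, x ≠ -4), so both are valid.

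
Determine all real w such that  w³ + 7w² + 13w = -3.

w = -3.7321 or w = -3 or w = -0.2679

Rearrange: w³ + 7w² + 13w + 3 = 0.
Possible rational roots are divisors of 3. Testing w = -3 gives 0, so (w + 3) is a factor.
Divide: w³ + 7w² + 13w + 3 = (w + 3)(w² + 4w + 1).
Apply the quadratic formula to w² + 4w + 1 = 0: w = (-4 ± √12)/2, i.e. w ≈ -0.2679 or w ≈ -3.7321.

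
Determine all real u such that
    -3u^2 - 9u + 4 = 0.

u = -3.393 or u = 0.393

Discriminant: (-9)^2 - 4*(-3)*4 = 129.
Quadratic formula: u = (9 +/- sqrt(129)) / (-6).
So u = -sqrt(129)/6 - 3/2 ~= -3.393 or u = -3/2 + sqrt(129)/6 ~= 0.393.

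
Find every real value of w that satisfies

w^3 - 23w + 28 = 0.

w = -5.3166 or w = 1.3166 or w = 4

Possible rational roots are divisors of 28. Testing w = 4 gives 0, so (w - 4) is a factor.
Divide: w^3 - 23w + 28 = (w - 4)(w^2 + 4w - 7).
Apply the quadratic formula to w^2 + 4w - 7 = 0: w = (-4 +/- sqrt(44))/2, i.e. w ~= 1.3166 or w ~= -5.3166.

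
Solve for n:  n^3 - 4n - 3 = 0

n = -1.3028 or n = -1 or n = 2.3028

Possible rational roots are divisors of -3. Testing n = -1 gives 0, so (n + 1) is a factor.
Divide: n^3 - 4n - 3 = (n + 1)(n^2 - n - 3).
Apply the quadratic formula to n^2 - n - 3 = 0: n = (1 +/- sqrt(13))/2, i.e. n ~= 2.3028 or n ~= -1.3028.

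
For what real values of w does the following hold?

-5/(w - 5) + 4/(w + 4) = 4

Multiply both sides by (w - 5)(w + 4):
-5(w + 4) + 4(w - 5) = 4(w - 5)(w + 4).
Expand and collect terms: 4w² - 3w - 40 = 0.
By the quadratic formula, w = (3 ± √649) / 8, so w ≈ 3.5594 or w ≈ -2.8094.
Neither value makes a denominator zero (w ≠ 5, w ≠ -4), so both are valid.

w = -2.8094 or w = 3.5594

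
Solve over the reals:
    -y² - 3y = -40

y = -8 or y = 5

Bring every term to one side: -y² - 3y + 40 = 0.
Factor: -1(y - 5)(y + 8) = 0.
So y = 5 or y = -8.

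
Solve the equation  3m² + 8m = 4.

Rearrange to standard form: 3m² + 8m - 4 = 0.
Discriminant: (8)² − 4·3·(-4) = 112.
Quadratic formula: m = (-8 ± √112) / 6.
So m = -4/3 + 2·√(7)/3 ≈ 0.4305 or m = -2·√(7)/3 - 4/3 ≈ -3.0972.

m = -3.0972 or m = 0.4305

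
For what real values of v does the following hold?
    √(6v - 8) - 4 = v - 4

v = 2 or v = 4

Isolate the radical: √(6v - 8) = v.
Square both sides: 6v - 8 = (v)².
Expand and rearrange: v² - 6v + 8 = 0.
Solving gives v = 4 or v = 2.
Check each candidate in the original equation:
  v = 4: √(16) = 4, while v = 4 — valid.
  v = 2: √(4) = 2, while v = 2 — valid.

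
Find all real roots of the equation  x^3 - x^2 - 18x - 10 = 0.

x = -3.4142 or x = -0.5858 or x = 5

Possible rational roots are divisors of -10. Testing x = 5 gives 0, so (x - 5) is a factor.
Divide: x^3 - x^2 - 18x - 10 = (x - 5)(x^2 + 4x + 2).
Apply the quadratic formula to x^2 + 4x + 2 = 0: x = (-4 +/- sqrt(8))/2, i.e. x ~= -0.5858 or x ~= -3.4142.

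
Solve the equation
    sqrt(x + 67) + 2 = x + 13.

Isolate the radical: sqrt(x + 67) = x + 11.
Square both sides: x + 67 = (x + 11)^2.
Expand and rearrange: x^2 + 21x + 54 = 0.
Solving gives x = -3 or x = -18.
Check each candidate in the original equation:
  x = -3: sqrt(64) = 8, while x + 11 = 8 — valid.
  x = -18: sqrt(49) = 7, while x + 11 = -7 — extraneous.

x = -3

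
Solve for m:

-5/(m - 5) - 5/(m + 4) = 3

m = -5.9654 or m = 3.6321

Multiply both sides by (m - 5)(m + 4):
-5(m + 4) - 5(m - 5) = 3(m - 5)(m + 4).
Expand and collect terms: 3m^2 + 7m - 65 = 0.
By the quadratic formula, m = (-7 +/- sqrt(829)) / 6, so m ~= 3.6321 or m ~= -5.9654.
Neither value makes a denominator zero (m != 5, m != -4), so both are valid.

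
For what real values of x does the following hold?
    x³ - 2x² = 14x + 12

x = -2 or x = -1.1623 or x = 5.1623

Rearrange: x³ - 2x² - 14x - 12 = 0.
Possible rational roots are divisors of -12. Testing x = -2 gives 0, so (x + 2) is a factor.
Divide: x³ - 2x² - 14x - 12 = (x + 2)(x² - 4x - 6).
Apply the quadratic formula to x² - 4x - 6 = 0: x = (4 ± √40)/2, i.e. x ≈ 5.1623 or x ≈ -1.1623.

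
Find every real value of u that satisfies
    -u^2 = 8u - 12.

u = -9.2915 or u = 1.2915

Rearrange to standard form: -u^2 - 8u + 12 = 0.
Discriminant: (-8)^2 - 4*(-1)*12 = 112.
Quadratic formula: u = (8 +/- sqrt(112)) / (-2).
So u = -2*sqrt(7) - 4 ~= -9.2915 or u = -4 + 2*sqrt(7) ~= 1.2915.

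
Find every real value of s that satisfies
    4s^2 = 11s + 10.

s = -0.7204 or s = 3.4704

Rearrange to standard form: 4s^2 - 11s - 10 = 0.
Discriminant: (-11)^2 - 4*4*(-10) = 281.
Quadratic formula: s = (11 +/- sqrt(281)) / 8.
So s = 11/8 + sqrt(281)/8 ~= 3.4704 or s = 11/8 - sqrt(281)/8 ~= -0.7204.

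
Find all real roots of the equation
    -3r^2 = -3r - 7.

r = -1.1073 or r = 2.1073

Rearrange to standard form: -3r^2 + 3r + 7 = 0.
Discriminant: (3)^2 - 4*(-3)*7 = 93.
Quadratic formula: r = (-3 +/- sqrt(93)) / (-6).
So r = 1/2 - sqrt(93)/6 ~= -1.1073 or r = 1/2 + sqrt(93)/6 ~= 2.1073.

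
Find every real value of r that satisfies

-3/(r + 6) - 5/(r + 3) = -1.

Multiply both sides by (r + 6)(r + 3):
-3(r + 3) - 5(r + 6) = -(r + 6)(r + 3).
Expand and collect terms: -r² - r + 21 = 0.
By the quadratic formula, r = (1 ± √85) / -2, so r ≈ -5.1098 or r ≈ 4.1098.
Neither value makes a denominator zero (r ≠ -6, r ≠ -3), so both are valid.

r = -5.1098 or r = 4.1098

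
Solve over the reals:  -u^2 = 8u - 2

Rearrange to standard form: -u^2 - 8u + 2 = 0.
Discriminant: (-8)^2 - 4*(-1)*2 = 72.
Quadratic formula: u = (8 +/- sqrt(72)) / (-2).
So u = -3*sqrt(2) - 4 ~= -8.2426 or u = -4 + 3*sqrt(2) ~= 0.2426.

u = -8.2426 or u = 0.2426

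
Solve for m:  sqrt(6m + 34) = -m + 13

m = 5

Square both sides: 6m + 34 = (-m + 13)^2.
Expand and rearrange: m^2 - 32m + 135 = 0.
Solving gives m = 27 or m = 5.
Check each candidate in the original equation:
  m = 27: sqrt(196) = 14, while -m + 13 = -14 — extraneous.
  m = 5: sqrt(64) = 8, while -m + 13 = 8 — valid.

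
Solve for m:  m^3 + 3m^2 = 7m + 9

m = -4.1623 or m = -1 or m = 2.1623

Rearrange: m^3 + 3m^2 - 7m - 9 = 0.
Possible rational roots are divisors of -9. Testing m = -1 gives 0, so (m + 1) is a factor.
Divide: m^3 + 3m^2 - 7m - 9 = (m + 1)(m^2 + 2m - 9).
Apply the quadratic formula to m^2 + 2m - 9 = 0: m = (-2 +/- sqrt(40))/2, i.e. m ~= 2.1623 or m ~= -4.1623.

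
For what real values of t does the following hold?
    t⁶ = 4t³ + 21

Let u = t³. The equation becomes u² - 4u - 21 = 0.
Factor: (u + 3)(u - 7) = 0, so u = -3 or u = 7.
t³ = -3 gives t = -∛(3) ≈ -1.4422.
t³ = 7 gives t = ∛(7) ≈ 1.9129.

t = -1.4422 or t = 1.9129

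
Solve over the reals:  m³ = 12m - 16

Rearrange: m³ - 12m + 16 = 0.
Possible rational roots are divisors of 16. Testing m = -4 gives 0, so (m + 4) is a factor.
Divide: m³ - 12m + 16 = (m + 4)(m² - 4m + 4).
The quadratic has the repeated root m = 2.

m = -4 or m = 2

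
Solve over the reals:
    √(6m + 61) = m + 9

Square both sides: 6m + 61 = (m + 9)².
Expand and rearrange: m² + 12m + 20 = 0.
Solving gives m = -2 or m = -10.
Check each candidate in the original equation:
  m = -2: √(49) = 7, while m + 9 = 7 — valid.
  m = -10: √(1) = 1, while m + 9 = -1 — extraneous.

m = -2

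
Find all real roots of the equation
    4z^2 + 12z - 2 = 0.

z = -3.1583 or z = 0.1583

Discriminant: (12)^2 - 4*4*(-2) = 176.
Quadratic formula: z = (-12 +/- sqrt(176)) / 8.
So z = -3/2 + sqrt(11)/2 ~= 0.1583 or z = -sqrt(11)/2 - 3/2 ~= -3.1583.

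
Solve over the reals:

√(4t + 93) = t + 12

Square both sides: 4t + 93 = (t + 12)².
Expand and rearrange: t² + 20t + 51 = 0.
Solving gives t = -3 or t = -17.
Check each candidate in the original equation:
  t = -3: √(81) = 9, while t + 12 = 9 — valid.
  t = -17: √(25) = 5, while t + 12 = -5 — extraneous.

t = -3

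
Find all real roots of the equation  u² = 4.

u = -2 or u = 2

Bring every term to one side: u² - 4 = 0.
Factor: (u + 2)(u - 2) = 0.
So u = -2 or u = 2.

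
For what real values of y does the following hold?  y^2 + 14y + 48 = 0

y = -8 or y = -6

Factor: (y + 6)(y + 8) = 0.
So y = -6 or y = -8.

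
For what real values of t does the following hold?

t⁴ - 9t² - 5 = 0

Let u = t². The equation becomes u² - 9u - 5 = 0.
By the quadratic formula, u = 9/2 + √(101)/2 or u = 9/2 - √(101)/2.
t² = 9/2 + √(101)/2 gives t = ±√(9/2 + √(101)/2) ≈ ±3.0862.
t² = 9/2 - √(101)/2 < 0 has no real solution.

t = -3.0862 or t = 3.0862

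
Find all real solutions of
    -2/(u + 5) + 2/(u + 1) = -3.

Multiply both sides by (u + 5)(u + 1):
-2(u + 1) + 2(u + 5) = -3(u + 5)(u + 1).
Expand and collect terms: -3u^2 - 18u - 23 = 0.
By the quadratic formula, u = (18 +/- sqrt(48)) / -6, so u ~= -4.1547 or u ~= -1.8453.
Neither value makes a denominator zero (u != -5, u != -1), so both are valid.

u = -4.1547 or u = -1.8453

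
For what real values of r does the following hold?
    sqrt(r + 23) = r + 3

r = 2

Square both sides: r + 23 = (r + 3)^2.
Expand and rearrange: r^2 + 5r - 14 = 0.
Solving gives r = 2 or r = -7.
Check each candidate in the original equation:
  r = 2: sqrt(25) = 5, while r + 3 = 5 — valid.
  r = -7: sqrt(16) = 4, while r + 3 = -4 — extraneous.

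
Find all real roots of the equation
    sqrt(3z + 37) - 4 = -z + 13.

z = 9

Isolate the radical: sqrt(3z + 37) = -z + 17.
Square both sides: 3z + 37 = (-z + 17)^2.
Expand and rearrange: z^2 - 37z + 252 = 0.
Solving gives z = 28 or z = 9.
Check each candidate in the original equation:
  z = 28: sqrt(121) = 11, while -z + 17 = -11 — extraneous.
  z = 9: sqrt(64) = 8, while -z + 17 = 8 — valid.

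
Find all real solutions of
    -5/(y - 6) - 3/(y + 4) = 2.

y = -5.899 or y = 3.899

Multiply both sides by (y - 6)(y + 4):
-5(y + 4) - 3(y - 6) = 2(y - 6)(y + 4).
Expand and collect terms: 2y² + 4y - 46 = 0.
By the quadratic formula, y = (-4 ± √384) / 4, so y ≈ 3.899 or y ≈ -5.899.
Neither value makes a denominator zero (y ≠ 6, y ≠ -4), so both are valid.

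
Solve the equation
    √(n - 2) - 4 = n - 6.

Isolate the radical: √(n - 2) = n - 2.
Square both sides: n - 2 = (n - 2)².
Expand and rearrange: n² - 5n + 6 = 0.
Solving gives n = 3 or n = 2.
Check each candidate in the original equation:
  n = 3: √(1) = 1, while n - 2 = 1 — valid.
  n = 2: √(0) = 0, while n - 2 = 0 — valid.

n = 2 or n = 3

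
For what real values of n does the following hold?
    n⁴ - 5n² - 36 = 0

n = -3 or n = 3

Let u = n². The equation becomes u² - 5u - 36 = 0.
Factor: (u + 4)(u - 9) = 0, so u = -4 or u = 9.
n² = -4 < 0 has no real solution.
n² = 9 gives n = ±3.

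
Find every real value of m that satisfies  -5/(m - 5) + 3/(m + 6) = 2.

m = -3.9155 or m = 1.9155

Multiply both sides by (m - 5)(m + 6):
-5(m + 6) + 3(m - 5) = 2(m - 5)(m + 6).
Expand and collect terms: 2m² + 4m - 15 = 0.
By the quadratic formula, m = (-4 ± √136) / 4, so m ≈ 1.9155 or m ≈ -3.9155.
Neither value makes a denominator zero (m ≠ 5, m ≠ -6), so both are valid.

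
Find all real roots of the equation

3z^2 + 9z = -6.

Bring every term to one side: 3z^2 + 9z + 6 = 0.
Factor: 3(z + 2)(z + 1) = 0.
So z = -2 or z = -1.

z = -2 or z = -1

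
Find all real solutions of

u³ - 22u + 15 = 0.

u = -5 or u = 0.6972 or u = 4.3028

Possible rational roots are divisors of 15. Testing u = -5 gives 0, so (u + 5) is a factor.
Divide: u³ - 22u + 15 = (u + 5)(u² - 5u + 3).
Apply the quadratic formula to u² - 5u + 3 = 0: u = (5 ± √13)/2, i.e. u ≈ 4.3028 or u ≈ 0.6972.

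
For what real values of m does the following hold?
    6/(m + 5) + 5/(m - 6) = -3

Multiply both sides by (m + 5)(m - 6):
6(m - 6) + 5(m + 5) = -3(m + 5)(m - 6).
Expand and collect terms: -3m^2 - 8m + 101 = 0.
By the quadratic formula, m = (8 +/- sqrt(1276)) / -6, so m ~= -7.2869 or m ~= 4.6202.
Neither value makes a denominator zero (m != -5, m != 6), so both are valid.

m = -7.2869 or m = 4.6202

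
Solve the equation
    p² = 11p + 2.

Rearrange to standard form: p² - 11p - 2 = 0.
Discriminant: (-11)² − 4·1·(-2) = 129.
Quadratic formula: p = (11 ± √129) / 2.
So p = 11/2 + √(129)/2 ≈ 11.1789 or p = 11/2 - √(129)/2 ≈ -0.1789.

p = -0.1789 or p = 11.1789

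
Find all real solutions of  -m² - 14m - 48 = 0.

Factor: -1(m + 8)(m + 6) = 0.
So m = -8 or m = -6.

m = -8 or m = -6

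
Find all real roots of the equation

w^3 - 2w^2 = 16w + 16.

w = -2 or w = -1.4641 or w = 5.4641

Rearrange: w^3 - 2w^2 - 16w - 16 = 0.
Possible rational roots are divisors of -16. Testing w = -2 gives 0, so (w + 2) is a factor.
Divide: w^3 - 2w^2 - 16w - 16 = (w + 2)(w^2 - 4w - 8).
Apply the quadratic formula to w^2 - 4w - 8 = 0: w = (4 +/- sqrt(48))/2, i.e. w ~= 5.4641 or w ~= -1.4641.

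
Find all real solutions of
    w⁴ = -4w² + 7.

Let u = w². The equation becomes u² + 4u - 7 = 0.
By the quadratic formula, u = -2 + √(11) or u = -√(11) - 2.
w² = -2 + √(11) gives w = ±√(-2 + √(11)) ≈ ±1.1474.
w² = -√(11) - 2 < 0 has no real solution.

w = -1.1474 or w = 1.1474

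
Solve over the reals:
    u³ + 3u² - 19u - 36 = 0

Possible rational roots are divisors of -36. Testing u = 4 gives 0, so (u - 4) is a factor.
Divide: u³ + 3u² - 19u - 36 = (u - 4)(u² + 7u + 9).
Apply the quadratic formula to u² + 7u + 9 = 0: u = (-7 ± √13)/2, i.e. u ≈ -1.6972 or u ≈ -5.3028.

u = -5.3028 or u = -1.6972 or u = 4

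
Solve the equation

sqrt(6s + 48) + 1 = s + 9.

Isolate the radical: sqrt(6s + 48) = s + 8.
Square both sides: 6s + 48 = (s + 8)^2.
Expand and rearrange: s^2 + 10s + 16 = 0.
Solving gives s = -2 or s = -8.
Check each candidate in the original equation:
  s = -2: sqrt(36) = 6, while s + 8 = 6 — valid.
  s = -8: sqrt(0) = 0, while s + 8 = 0 — valid.

s = -8 or s = -2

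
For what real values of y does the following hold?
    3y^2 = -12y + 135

Bring every term to one side: 3y^2 + 12y - 135 = 0.
Factor: 3(y + 9)(y - 5) = 0.
So y = -9 or y = 5.

y = -9 or y = 5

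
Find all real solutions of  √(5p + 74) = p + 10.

Square both sides: 5p + 74 = (p + 10)².
Expand and rearrange: p² + 15p + 26 = 0.
Solving gives p = -2 or p = -13.
Check each candidate in the original equation:
  p = -2: √(64) = 8, while p + 10 = 8 — valid.
  p = -13: √(9) = 3, while p + 10 = -3 — extraneous.

p = -2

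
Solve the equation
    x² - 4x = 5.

x = -1 or x = 5

Bring every term to one side: x² - 4x - 5 = 0.
Factor: (x - 5)(x + 1) = 0.
So x = 5 or x = -1.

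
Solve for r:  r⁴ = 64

r = -2.8284 or r = 2.8284

Let u = r². The equation becomes u² - 64 = 0.
Factor: (u - 8)(u + 8) = 0, so u = 8 or u = -8.
r² = 8 gives r = ±2·√(2) ≈ ±2.8284.
r² = -8 < 0 has no real solution.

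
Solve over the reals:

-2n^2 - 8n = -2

n = -4.2361 or n = 0.2361

Rearrange to standard form: -2n^2 - 8n + 2 = 0.
Discriminant: (-8)^2 - 4*(-2)*2 = 80.
Quadratic formula: n = (8 +/- sqrt(80)) / (-4).
So n = -sqrt(5) - 2 ~= -4.2361 or n = -2 + sqrt(5) ~= 0.2361.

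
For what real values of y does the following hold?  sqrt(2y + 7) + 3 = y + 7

Isolate the radical: sqrt(2y + 7) = y + 4.
Square both sides: 2y + 7 = (y + 4)^2.
Expand and rearrange: y^2 + 6y + 9 = 0.
This gives the repeated root y = -3.
Check in the original equation:
  y = -3: sqrt(1) = 1, while y + 4 = 1 — valid.

y = -3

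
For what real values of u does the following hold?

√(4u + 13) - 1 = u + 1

Isolate the radical: √(4u + 13) = u + 2.
Square both sides: 4u + 13 = (u + 2)².
Expand and rearrange: u² - 9 = 0.
Solving gives u = 3 or u = -3.
Check each candidate in the original equation:
  u = 3: √(25) = 5, while u + 2 = 5 — valid.
  u = -3: √(1) = 1, while u + 2 = -1 — extraneous.

u = 3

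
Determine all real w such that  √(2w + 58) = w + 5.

w = 3

Square both sides: 2w + 58 = (w + 5)².
Expand and rearrange: w² + 8w - 33 = 0.
Solving gives w = 3 or w = -11.
Check each candidate in the original equation:
  w = 3: √(64) = 8, while w + 5 = 8 — valid.
  w = -11: √(36) = 6, while w + 5 = -6 — extraneous.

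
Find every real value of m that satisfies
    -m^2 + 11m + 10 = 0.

m = -0.8443 or m = 11.8443

Discriminant: (11)^2 - 4*(-1)*10 = 161.
Quadratic formula: m = (-11 +/- sqrt(161)) / (-2).
So m = 11/2 - sqrt(161)/2 ~= -0.8443 or m = 11/2 + sqrt(161)/2 ~= 11.8443.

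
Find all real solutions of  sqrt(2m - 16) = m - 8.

m = 8 or m = 10

Square both sides: 2m - 16 = (m - 8)^2.
Expand and rearrange: m^2 - 18m + 80 = 0.
Solving gives m = 10 or m = 8.
Check each candidate in the original equation:
  m = 10: sqrt(4) = 2, while m - 8 = 2 — valid.
  m = 8: sqrt(0) = 0, while m - 8 = 0 — valid.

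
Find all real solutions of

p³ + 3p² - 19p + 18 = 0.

p = -6.4051 or p = 1.4051 or p = 2

Possible rational roots are divisors of 18. Testing p = 2 gives 0, so (p - 2) is a factor.
Divide: p³ + 3p² - 19p + 18 = (p - 2)(p² + 5p - 9).
Apply the quadratic formula to p² + 5p - 9 = 0: p = (-5 ± √61)/2, i.e. p ≈ 1.4051 or p ≈ -6.4051.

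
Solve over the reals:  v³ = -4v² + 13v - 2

v = -6.1623 or v = 0.1623 or v = 2

Rearrange: v³ + 4v² - 13v + 2 = 0.
Possible rational roots are divisors of 2. Testing v = 2 gives 0, so (v - 2) is a factor.
Divide: v³ + 4v² - 13v + 2 = (v - 2)(v² + 6v - 1).
Apply the quadratic formula to v² + 6v - 1 = 0: v = (-6 ± √40)/2, i.e. v ≈ 0.1623 or v ≈ -6.1623.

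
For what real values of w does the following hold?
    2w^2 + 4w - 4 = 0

Discriminant: (4)^2 - 4*2*(-4) = 48.
Quadratic formula: w = (-4 +/- sqrt(48)) / 4.
So w = -1 + sqrt(3) ~= 0.7321 or w = -sqrt(3) - 1 ~= -2.7321.

w = -2.7321 or w = 0.7321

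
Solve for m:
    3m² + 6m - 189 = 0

Factor: 3(m + 9)(m - 7) = 0.
So m = -9 or m = 7.

m = -9 or m = 7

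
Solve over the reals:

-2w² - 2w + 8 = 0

w = -2.5616 or w = 1.5616

Discriminant: (-2)² − 4·(-2)·8 = 68.
Quadratic formula: w = (2 ± √68) / (-4).
So w = -√(17)/2 - 1/2 ≈ -2.5616 or w = -1/2 + √(17)/2 ≈ 1.5616.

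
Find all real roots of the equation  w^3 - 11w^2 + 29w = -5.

Rearrange: w^3 - 11w^2 + 29w + 5 = 0.
Possible rational roots are divisors of 5. Testing w = 5 gives 0, so (w - 5) is a factor.
Divide: w^3 - 11w^2 + 29w + 5 = (w - 5)(w^2 - 6w - 1).
Apply the quadratic formula to w^2 - 6w - 1 = 0: w = (6 +/- sqrt(40))/2, i.e. w ~= 6.1623 or w ~= -0.1623.

w = -0.1623 or w = 5 or w = 6.1623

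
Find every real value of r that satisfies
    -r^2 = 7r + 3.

r = -6.5414 or r = -0.4586

Rearrange to standard form: -r^2 - 7r - 3 = 0.
Discriminant: (-7)^2 - 4*(-1)*(-3) = 37.
Quadratic formula: r = (7 +/- sqrt(37)) / (-2).
So r = -7/2 - sqrt(37)/2 ~= -6.5414 or r = -7/2 + sqrt(37)/2 ~= -0.4586.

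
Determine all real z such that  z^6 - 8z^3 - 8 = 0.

Let u = z^3. The equation becomes u^2 - 8u - 8 = 0.
By the quadratic formula, u = 4 + 2*sqrt(6) or u = 4 - 2*sqrt(6).
z^3 = 4 + 2*sqrt(6) gives z = (4 + 2*sqrt(6))^(1/3) ~= 2.0723.
z^3 = 4 - 2*sqrt(6) gives z = -(-4 + 2*sqrt(6))^(1/3) ~= -0.9651.

z = -0.9651 or z = 2.0723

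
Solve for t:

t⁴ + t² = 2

t = -1 or t = 1

Let u = t². The equation becomes u² + u - 2 = 0.
Factor: (u - 1)(u + 2) = 0, so u = 1 or u = -2.
t² = 1 gives t = ±1.
t² = -2 < 0 has no real solution.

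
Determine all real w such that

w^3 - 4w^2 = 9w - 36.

Rearrange: w^3 - 4w^2 - 9w + 36 = 0.
Possible rational roots are divisors of 36. Testing w = -3 gives 0, so (w + 3) is a factor.
Divide: w^3 - 4w^2 - 9w + 36 = (w + 3)(w^2 - 7w + 12).
Factor the quadratic: w = 4 or w = 3.

w = -3 or w = 3 or w = 4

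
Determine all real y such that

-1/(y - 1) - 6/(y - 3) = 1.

y = -4.3723 or y = 1.3723

Multiply both sides by (y - 1)(y - 3):
-(y - 3) - 6(y - 1) = (y - 1)(y - 3).
Expand and collect terms: y^2 + 3y - 6 = 0.
By the quadratic formula, y = (-3 +/- sqrt(33)) / 2, so y ~= 1.3723 or y ~= -4.3723.
Neither value makes a denominator zero (y != 1, y != 3), so both are valid.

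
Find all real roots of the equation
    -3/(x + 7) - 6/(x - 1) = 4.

Multiply both sides by (x + 7)(x - 1):
-3(x - 1) - 6(x + 7) = 4(x + 7)(x - 1).
Expand and collect terms: 4x^2 + 33x + 11 = 0.
By the quadratic formula, x = (-33 +/- sqrt(913)) / 8, so x ~= -0.348 or x ~= -7.902.
Neither value makes a denominator zero (x != -7, x != 1), so both are valid.

x = -7.902 or x = -0.348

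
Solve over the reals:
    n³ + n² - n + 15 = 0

Possible rational roots are divisors of 15. Testing n = -3 gives 0, so (n + 3) is a factor.
Divide: n³ + n² - n + 15 = (n + 3)(n² - 2n + 5).
The quadratic n² - 2n + 5 has discriminant -16 < 0, so no further real roots.

n = -3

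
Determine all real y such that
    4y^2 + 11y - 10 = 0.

y = -3.4704 or y = 0.7204

Discriminant: (11)^2 - 4*4*(-10) = 281.
Quadratic formula: y = (-11 +/- sqrt(281)) / 8.
So y = -11/8 + sqrt(281)/8 ~= 0.7204 or y = -sqrt(281)/8 - 11/8 ~= -3.4704.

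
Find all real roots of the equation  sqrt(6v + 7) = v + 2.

v = -1 or v = 3

Square both sides: 6v + 7 = (v + 2)^2.
Expand and rearrange: v^2 - 2v - 3 = 0.
Solving gives v = 3 or v = -1.
Check each candidate in the original equation:
  v = 3: sqrt(25) = 5, while v + 2 = 5 — valid.
  v = -1: sqrt(1) = 1, while v + 2 = 1 — valid.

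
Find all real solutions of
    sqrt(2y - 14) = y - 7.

Square both sides: 2y - 14 = (y - 7)^2.
Expand and rearrange: y^2 - 16y + 63 = 0.
Solving gives y = 9 or y = 7.
Check each candidate in the original equation:
  y = 9: sqrt(4) = 2, while y - 7 = 2 — valid.
  y = 7: sqrt(0) = 0, while y - 7 = 0 — valid.

y = 7 or y = 9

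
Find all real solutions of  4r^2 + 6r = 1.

r = -1.6514 or r = 0.1514

Rearrange to standard form: 4r^2 + 6r - 1 = 0.
Discriminant: (6)^2 - 4*4*(-1) = 52.
Quadratic formula: r = (-6 +/- sqrt(52)) / 8.
So r = -3/4 + sqrt(13)/4 ~= 0.1514 or r = -sqrt(13)/4 - 3/4 ~= -1.6514.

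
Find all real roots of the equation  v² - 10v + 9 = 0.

v = 1 or v = 9

Factor: (v - 9)(v - 1) = 0.
So v = 9 or v = 1.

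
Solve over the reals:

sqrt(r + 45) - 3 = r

Isolate the radical: sqrt(r + 45) = r + 3.
Square both sides: r + 45 = (r + 3)^2.
Expand and rearrange: r^2 + 5r - 36 = 0.
Solving gives r = 4 or r = -9.
Check each candidate in the original equation:
  r = 4: sqrt(49) = 7, while r + 3 = 7 — valid.
  r = -9: sqrt(36) = 6, while r + 3 = -6 — extraneous.

r = 4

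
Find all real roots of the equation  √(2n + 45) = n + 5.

n = 2

Square both sides: 2n + 45 = (n + 5)².
Expand and rearrange: n² + 8n - 20 = 0.
Solving gives n = 2 or n = -10.
Check each candidate in the original equation:
  n = 2: √(49) = 7, while n + 5 = 7 — valid.
  n = -10: √(25) = 5, while n + 5 = -5 — extraneous.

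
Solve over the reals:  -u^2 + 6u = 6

Rearrange to standard form: -u^2 + 6u - 6 = 0.
Discriminant: (6)^2 - 4*(-1)*(-6) = 12.
Quadratic formula: u = (-6 +/- sqrt(12)) / (-2).
So u = 3 - sqrt(3) ~= 1.2679 or u = sqrt(3) + 3 ~= 4.7321.

u = 1.2679 or u = 4.7321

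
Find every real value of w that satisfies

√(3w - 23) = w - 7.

w = 8 or w = 9

Square both sides: 3w - 23 = (w - 7)².
Expand and rearrange: w² - 17w + 72 = 0.
Solving gives w = 9 or w = 8.
Check each candidate in the original equation:
  w = 9: √(4) = 2, while w - 7 = 2 — valid.
  w = 8: √(1) = 1, while w - 7 = 1 — valid.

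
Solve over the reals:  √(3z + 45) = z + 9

z = -3

Square both sides: 3z + 45 = (z + 9)².
Expand and rearrange: z² + 15z + 36 = 0.
Solving gives z = -3 or z = -12.
Check each candidate in the original equation:
  z = -3: √(36) = 6, while z + 9 = 6 — valid.
  z = -12: √(9) = 3, while z + 9 = -3 — extraneous.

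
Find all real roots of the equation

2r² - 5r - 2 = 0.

Discriminant: (-5)² − 4·2·(-2) = 41.
Quadratic formula: r = (5 ± √41) / 4.
So r = 5/4 + √(41)/4 ≈ 2.8508 or r = 5/4 - √(41)/4 ≈ -0.3508.

r = -0.3508 or r = 2.8508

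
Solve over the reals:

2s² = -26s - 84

s = -7 or s = -6

Bring every term to one side: 2s² + 26s + 84 = 0.
Factor: 2(s + 6)(s + 7) = 0.
So s = -6 or s = -7.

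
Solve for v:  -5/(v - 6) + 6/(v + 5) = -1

Multiply both sides by (v - 6)(v + 5):
-5(v + 5) + 6(v - 6) = -(v - 6)(v + 5).
Expand and collect terms: -v^2 + 91 = 0.
By the quadratic formula, v = (0 +/- sqrt(364)) / -2, so v ~= -9.5394 or v ~= 9.5394.
Neither value makes a denominator zero (v != 6, v != -5), so both are valid.

v = -9.5394 or v = 9.5394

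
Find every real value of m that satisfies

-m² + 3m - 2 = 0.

Factor: -1(m - 2)(m - 1) = 0.
So m = 2 or m = 1.

m = 1 or m = 2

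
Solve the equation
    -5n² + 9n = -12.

Rearrange to standard form: -5n² + 9n + 12 = 0.
Discriminant: (9)² − 4·(-5)·12 = 321.
Quadratic formula: n = (-9 ± √321) / (-10).
So n = 9/10 - √(321)/10 ≈ -0.8916 or n = 9/10 + √(321)/10 ≈ 2.6916.

n = -0.8916 or n = 2.6916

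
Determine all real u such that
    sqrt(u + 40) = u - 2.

Square both sides: u + 40 = (u - 2)^2.
Expand and rearrange: u^2 - 5u - 36 = 0.
Solving gives u = 9 or u = -4.
Check each candidate in the original equation:
  u = 9: sqrt(49) = 7, while u - 2 = 7 — valid.
  u = -4: sqrt(36) = 6, while u - 2 = -6 — extraneous.

u = 9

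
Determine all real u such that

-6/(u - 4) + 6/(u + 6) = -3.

u = -7.7082 or u = 5.7082

Multiply both sides by (u - 4)(u + 6):
-6(u + 6) + 6(u - 4) = -3(u - 4)(u + 6).
Expand and collect terms: -3u² - 6u + 132 = 0.
By the quadratic formula, u = (6 ± √1620) / -6, so u ≈ -7.7082 or u ≈ 5.7082.
Neither value makes a denominator zero (u ≠ 4, u ≠ -6), so both are valid.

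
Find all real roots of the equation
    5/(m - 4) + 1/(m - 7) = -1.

Multiply both sides by (m - 4)(m - 7):
5(m - 7) + (m - 4) = -(m - 4)(m - 7).
Expand and collect terms: -m^2 + 5m + 11 = 0.
By the quadratic formula, m = (-5 +/- sqrt(69)) / -2, so m ~= -1.6533 or m ~= 6.6533.
Neither value makes a denominator zero (m != 4, m != 7), so both are valid.

m = -1.6533 or m = 6.6533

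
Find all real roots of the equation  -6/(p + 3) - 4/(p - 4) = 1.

Multiply both sides by (p + 3)(p - 4):
-6(p - 4) - 4(p + 3) = (p + 3)(p - 4).
Expand and collect terms: p² + 9p - 24 = 0.
By the quadratic formula, p = (-9 ± √177) / 2, so p ≈ 2.1521 or p ≈ -11.1521.
Neither value makes a denominator zero (p ≠ -3, p ≠ 4), so both are valid.

p = -11.1521 or p = 2.1521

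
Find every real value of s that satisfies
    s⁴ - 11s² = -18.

s = -3 or s = -1.4142 or s = 1.4142 or s = 3

Let u = s². The equation becomes u² - 11u + 18 = 0.
Factor: (u - 9)(u - 2) = 0, so u = 9 or u = 2.
s² = 9 gives s = ±3.
s² = 2 gives s = ±√(2) ≈ ±1.4142.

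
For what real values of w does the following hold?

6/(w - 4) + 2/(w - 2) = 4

Multiply both sides by (w - 4)(w - 2):
6(w - 2) + 2(w - 4) = 4(w - 4)(w - 2).
Expand and collect terms: 4w² - 32w + 52 = 0.
By the quadratic formula, w = (32 ± √192) / 8, so w ≈ 5.7321 or w ≈ 2.2679.
Neither value makes a denominator zero (w ≠ 4, w ≠ 2), so both are valid.

w = 2.2679 or w = 5.7321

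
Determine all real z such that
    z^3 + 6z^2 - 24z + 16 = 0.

z = -8.899 or z = 0.899 or z = 2

Possible rational roots are divisors of 16. Testing z = 2 gives 0, so (z - 2) is a factor.
Divide: z^3 + 6z^2 - 24z + 16 = (z - 2)(z^2 + 8z - 8).
Apply the quadratic formula to z^2 + 8z - 8 = 0: z = (-8 +/- sqrt(96))/2, i.e. z ~= 0.899 or z ~= -8.899.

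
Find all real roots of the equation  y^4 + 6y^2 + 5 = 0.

No real solutions.

Let u = y^2. The equation becomes u^2 + 6u + 5 = 0.
Factor: (u + 1)(u + 5) = 0, so u = -1 or u = -5.
y^2 = -1 < 0 has no real solution.
y^2 = -5 < 0 has no real solution.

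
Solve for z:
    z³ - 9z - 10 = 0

Possible rational roots are divisors of -10. Testing z = -2 gives 0, so (z + 2) is a factor.
Divide: z³ - 9z - 10 = (z + 2)(z² - 2z - 5).
Apply the quadratic formula to z² - 2z - 5 = 0: z = (2 ± √24)/2, i.e. z ≈ 3.4495 or z ≈ -1.4495.

z = -2 or z = -1.4495 or z = 3.4495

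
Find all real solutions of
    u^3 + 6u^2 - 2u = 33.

u = -5.1401 or u = -3 or u = 2.1401

Rearrange: u^3 + 6u^2 - 2u - 33 = 0.
Possible rational roots are divisors of -33. Testing u = -3 gives 0, so (u + 3) is a factor.
Divide: u^3 + 6u^2 - 2u - 33 = (u + 3)(u^2 + 3u - 11).
Apply the quadratic formula to u^2 + 3u - 11 = 0: u = (-3 +/- sqrt(53))/2, i.e. u ~= 2.1401 or u ~= -5.1401.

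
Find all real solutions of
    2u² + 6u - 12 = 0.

Discriminant: (6)² − 4·2·(-12) = 132.
Quadratic formula: u = (-6 ± √132) / 4.
So u = -3/2 + √(33)/2 ≈ 1.3723 or u = -√(33)/2 - 3/2 ≈ -4.3723.

u = -4.3723 or u = 1.3723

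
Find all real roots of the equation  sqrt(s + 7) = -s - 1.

Square both sides: s + 7 = (-s - 1)^2.
Expand and rearrange: s^2 + s - 6 = 0.
Solving gives s = 2 or s = -3.
Check each candidate in the original equation:
  s = 2: sqrt(9) = 3, while -s - 1 = -3 — extraneous.
  s = -3: sqrt(4) = 2, while -s - 1 = 2 — valid.

s = -3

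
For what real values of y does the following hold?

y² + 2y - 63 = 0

y = -9 or y = 7

Factor: (y + 9)(y - 7) = 0.
So y = -9 or y = 7.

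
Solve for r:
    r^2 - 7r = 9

r = -1.1098 or r = 8.1098

Rearrange to standard form: r^2 - 7r - 9 = 0.
Discriminant: (-7)^2 - 4*1*(-9) = 85.
Quadratic formula: r = (7 +/- sqrt(85)) / 2.
So r = 7/2 + sqrt(85)/2 ~= 8.1098 or r = 7/2 - sqrt(85)/2 ~= -1.1098.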